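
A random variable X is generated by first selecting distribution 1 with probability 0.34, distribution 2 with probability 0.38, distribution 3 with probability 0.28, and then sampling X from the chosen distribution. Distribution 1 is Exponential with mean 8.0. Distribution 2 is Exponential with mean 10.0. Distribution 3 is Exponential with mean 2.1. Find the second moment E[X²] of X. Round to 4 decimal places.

For each component E[X²] = Var + (mean)², giving 1: 128; 2: 200; 3: 8.82.
Overall E[X²] = 0.34·128 + 0.38·200 + 0.28·8.82 = 121.99.

121.9896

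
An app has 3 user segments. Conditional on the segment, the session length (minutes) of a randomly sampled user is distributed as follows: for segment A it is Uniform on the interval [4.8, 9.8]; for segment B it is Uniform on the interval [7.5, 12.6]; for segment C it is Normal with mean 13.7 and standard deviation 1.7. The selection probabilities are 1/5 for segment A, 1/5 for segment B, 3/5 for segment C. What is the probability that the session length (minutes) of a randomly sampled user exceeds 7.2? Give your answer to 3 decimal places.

Conditional on each segment, P(X > 7.2): A: 0.52; B: 1; C: 0.999934.
By total probability, P(X > 7.2) = 0.2·0.52 + 0.2·1 + 0.6·0.999934 = 0.903961.

0.904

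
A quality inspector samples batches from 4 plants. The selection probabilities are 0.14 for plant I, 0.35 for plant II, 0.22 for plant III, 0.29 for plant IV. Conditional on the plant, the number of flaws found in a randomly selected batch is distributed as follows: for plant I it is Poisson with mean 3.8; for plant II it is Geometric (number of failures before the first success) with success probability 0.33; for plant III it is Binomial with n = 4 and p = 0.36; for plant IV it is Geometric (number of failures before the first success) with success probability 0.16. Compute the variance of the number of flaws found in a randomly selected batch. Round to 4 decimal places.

Per component, I: μ=3.8, E[X²]=18.24; II: μ=2.0303, E[X²]=10.2746; III: μ=1.44, E[X²]=2.9952; IV: μ=5.25, E[X²]=60.375.
E[X] = 0.14·3.8 + 0.35·2.0303 + 0.22·1.44 + 0.29·5.25 = 3.08191.
E[X²] = 0.14·18.24 + 0.35·10.2746 + 0.22·2.9952 + 0.29·60.375 = 24.3174.
Var(X) = E[X²] − (E[X])² = 24.3174 − 9.49814 = 14.8192.

14.8192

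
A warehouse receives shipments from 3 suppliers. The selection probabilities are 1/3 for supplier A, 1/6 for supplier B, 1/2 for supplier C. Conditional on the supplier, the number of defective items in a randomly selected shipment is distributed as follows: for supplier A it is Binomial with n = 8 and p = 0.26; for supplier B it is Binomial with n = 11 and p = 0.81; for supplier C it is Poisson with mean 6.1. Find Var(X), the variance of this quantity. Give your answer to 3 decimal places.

Per component, A: μ=2.08, E[X²]=5.8656; B: μ=8.91, E[X²]=81.081; C: μ=6.1, E[X²]=43.31.
E[X] = 0.333333·2.08 + 0.166667·8.91 + 0.5·6.1 = 5.22833.
E[X²] = 0.333333·5.8656 + 0.166667·81.081 + 0.5·43.31 = 37.1237.
Var(X) = E[X²] − (E[X])² = 37.1237 − 27.3355 = 9.78823.

9.788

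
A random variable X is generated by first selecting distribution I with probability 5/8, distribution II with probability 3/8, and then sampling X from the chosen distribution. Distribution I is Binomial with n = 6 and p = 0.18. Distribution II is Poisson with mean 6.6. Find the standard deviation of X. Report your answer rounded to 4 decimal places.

3.1890

Per component, I: μ=1.08, E[X²]=2.052; II: μ=6.6, E[X²]=50.16.
E[X] = 0.625·1.08 + 0.375·6.6 = 3.15.
E[X²] = 0.625·2.052 + 0.375·50.16 = 20.0925.
Var(X) = E[X²] − (E[X])² = 20.0925 − 9.9225 = 10.17.
SD(X) = √10.17 = 3.18904.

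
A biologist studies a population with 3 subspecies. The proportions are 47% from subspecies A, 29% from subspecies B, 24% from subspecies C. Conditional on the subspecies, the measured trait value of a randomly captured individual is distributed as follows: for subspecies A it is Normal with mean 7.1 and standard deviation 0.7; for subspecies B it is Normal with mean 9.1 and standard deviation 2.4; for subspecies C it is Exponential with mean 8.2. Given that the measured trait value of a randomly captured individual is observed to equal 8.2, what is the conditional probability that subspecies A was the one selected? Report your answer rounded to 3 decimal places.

Likelihoods f(8.2 | ·): A: 0.165803; B: 0.15494; C: 0.0448633.
Posterior ∝ prior × likelihood. Numerator for A: 0.47·0.165803 = 0.0779272.
Normalizing constant: 0.47·0.165803 + 0.29·0.15494 + 0.24·0.0448633 = 0.133627.
P(A | observation) = 0.0779272 / 0.133627 = 0.58317.

0.583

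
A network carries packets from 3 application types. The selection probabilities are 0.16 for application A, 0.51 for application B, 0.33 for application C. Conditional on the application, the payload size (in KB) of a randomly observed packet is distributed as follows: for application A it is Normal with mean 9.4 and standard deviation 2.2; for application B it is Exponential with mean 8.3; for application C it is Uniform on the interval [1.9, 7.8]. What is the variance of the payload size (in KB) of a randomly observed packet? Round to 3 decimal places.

40.061

Per component, A: μ=9.4, E[X²]=93.2; B: μ=8.3, E[X²]=137.78; C: μ=4.85, E[X²]=26.4233.
E[X] = 0.16·9.4 + 0.51·8.3 + 0.33·4.85 = 7.3375.
E[X²] = 0.16·93.2 + 0.51·137.78 + 0.33·26.4233 = 93.8995.
Var(X) = E[X²] − (E[X])² = 93.8995 − 53.8389 = 40.0606.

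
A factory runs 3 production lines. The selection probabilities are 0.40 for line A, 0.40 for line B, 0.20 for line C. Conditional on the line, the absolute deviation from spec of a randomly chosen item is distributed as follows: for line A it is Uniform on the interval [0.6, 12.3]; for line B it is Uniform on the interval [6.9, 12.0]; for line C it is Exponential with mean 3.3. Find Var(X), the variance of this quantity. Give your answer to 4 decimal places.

12.8676

Per component, A: μ=6.45, E[X²]=53.01; B: μ=9.45, E[X²]=91.47; C: μ=3.3, E[X²]=21.78.
E[X] = 0.4·6.45 + 0.4·9.45 + 0.2·3.3 = 7.02.
E[X²] = 0.4·53.01 + 0.4·91.47 + 0.2·21.78 = 62.148.
Var(X) = E[X²] − (E[X])² = 62.148 − 49.2804 = 12.8676.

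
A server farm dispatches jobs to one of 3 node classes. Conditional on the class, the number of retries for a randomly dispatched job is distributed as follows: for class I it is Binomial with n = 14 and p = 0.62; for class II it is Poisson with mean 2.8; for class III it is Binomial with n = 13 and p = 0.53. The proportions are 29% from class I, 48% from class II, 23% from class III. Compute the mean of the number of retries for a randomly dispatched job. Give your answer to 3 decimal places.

Component means — I: 8.68; II: 2.8; III: 6.89.
E[X] = 0.29·8.68 + 0.48·2.8 + 0.23·6.89 = 5.4459.

5.446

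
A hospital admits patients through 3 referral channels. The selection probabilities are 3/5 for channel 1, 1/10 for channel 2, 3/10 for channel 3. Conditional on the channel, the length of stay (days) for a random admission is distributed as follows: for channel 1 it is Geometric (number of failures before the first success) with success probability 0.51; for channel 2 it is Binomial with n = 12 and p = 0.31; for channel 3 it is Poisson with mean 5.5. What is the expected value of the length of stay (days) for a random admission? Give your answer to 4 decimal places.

Component means — 1: 0.960784; 2: 3.72; 3: 5.5.
E[X] = 0.6·0.960784 + 0.1·3.72 + 0.3·5.5 = 2.59847.

2.5985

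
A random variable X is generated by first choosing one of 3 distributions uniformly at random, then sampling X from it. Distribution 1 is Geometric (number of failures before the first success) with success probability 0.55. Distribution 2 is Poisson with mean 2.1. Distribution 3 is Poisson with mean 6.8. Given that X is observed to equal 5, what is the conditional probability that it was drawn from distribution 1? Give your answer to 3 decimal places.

Likelihoods P(X=5 | ·): 1: 0.010149; 2: 0.041677; 3: 0.134946.
Posterior ∝ prior × likelihood. Numerator for 1: 0.333333·0.010149 = 0.00338302.
Normalizing constant: 0.333333·0.010149 + 0.333333·0.041677 + 0.333333·0.134946 = 0.0622574.
P(1 | observation) = 0.00338302 / 0.0622574 = 0.0543391.

0.054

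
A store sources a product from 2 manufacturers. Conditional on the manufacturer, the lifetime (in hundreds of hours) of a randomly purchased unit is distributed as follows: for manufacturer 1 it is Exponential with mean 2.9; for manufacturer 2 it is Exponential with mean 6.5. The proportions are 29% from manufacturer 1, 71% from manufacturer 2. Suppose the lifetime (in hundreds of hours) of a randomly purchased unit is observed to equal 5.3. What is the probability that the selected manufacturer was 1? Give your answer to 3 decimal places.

Likelihoods f(5.3 | ·): 1: 0.0554487; 2: 0.0680722.
Posterior ∝ prior × likelihood. Numerator for 1: 0.29·0.0554487 = 0.0160801.
Normalizing constant: 0.29·0.0554487 + 0.71·0.0680722 = 0.0644114.
P(1 | observation) = 0.0160801 / 0.0644114 = 0.249647.

0.250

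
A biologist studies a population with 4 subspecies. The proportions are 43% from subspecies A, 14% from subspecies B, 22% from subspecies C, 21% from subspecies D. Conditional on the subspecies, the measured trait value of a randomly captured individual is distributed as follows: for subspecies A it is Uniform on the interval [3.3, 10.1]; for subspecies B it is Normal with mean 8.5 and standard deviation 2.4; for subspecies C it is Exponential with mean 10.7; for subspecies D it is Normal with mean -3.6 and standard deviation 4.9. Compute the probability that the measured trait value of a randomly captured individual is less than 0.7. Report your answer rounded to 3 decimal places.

Conditional on each subspecies, P(X < 0.7): A: 0; B: 0.000577025; C: 0.0633265; D: 0.809906.
By total probability, P(X < 0.7) = 0.43·0 + 0.14·0.000577025 + 0.22·0.0633265 + 0.21·0.809906 = 0.184093.

0.184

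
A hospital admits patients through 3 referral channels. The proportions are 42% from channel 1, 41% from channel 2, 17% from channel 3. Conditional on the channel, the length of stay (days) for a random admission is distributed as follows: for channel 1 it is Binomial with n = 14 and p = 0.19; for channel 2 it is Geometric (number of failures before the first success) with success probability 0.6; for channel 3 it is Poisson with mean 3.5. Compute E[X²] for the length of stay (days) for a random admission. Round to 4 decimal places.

7.1920

For each component E[X²] = Var + (mean)², giving 1: 9.2302; 2: 1.55556; 3: 15.75.
Overall E[X²] = 0.42·9.2302 + 0.41·1.55556 + 0.17·15.75 = 7.19196.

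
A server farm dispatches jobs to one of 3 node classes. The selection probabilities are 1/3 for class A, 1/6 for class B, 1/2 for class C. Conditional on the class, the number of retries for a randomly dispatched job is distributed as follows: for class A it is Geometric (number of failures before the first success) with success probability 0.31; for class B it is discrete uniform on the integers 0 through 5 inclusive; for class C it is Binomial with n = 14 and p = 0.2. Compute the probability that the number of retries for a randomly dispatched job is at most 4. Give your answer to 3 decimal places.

Conditional on each class, P(X ≤ 4): A: 0.843597; B: 0.833333; C: 0.87016.
By total probability, P(X ≤ 4) = 0.333333·0.843597 + 0.166667·0.833333 + 0.5·0.87016 = 0.855168.

0.855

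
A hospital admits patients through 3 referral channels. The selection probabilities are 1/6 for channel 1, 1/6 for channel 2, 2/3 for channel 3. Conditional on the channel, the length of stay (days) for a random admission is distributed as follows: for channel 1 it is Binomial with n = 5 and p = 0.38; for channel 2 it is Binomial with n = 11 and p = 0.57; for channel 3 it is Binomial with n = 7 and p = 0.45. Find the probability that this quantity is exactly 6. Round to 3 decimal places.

Conditional on each channel, P(X = 6): 1: 0; 2: 0.232934; 3: 0.0319695.
By total probability, P(X = 6) = 0.166667·0 + 0.166667·0.232934 + 0.666667·0.0319695 = 0.0601354.

0.060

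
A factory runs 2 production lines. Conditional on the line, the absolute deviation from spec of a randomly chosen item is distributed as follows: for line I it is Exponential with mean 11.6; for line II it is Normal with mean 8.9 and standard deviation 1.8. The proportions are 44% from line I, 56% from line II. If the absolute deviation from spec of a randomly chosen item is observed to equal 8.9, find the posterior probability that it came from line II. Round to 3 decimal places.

Likelihoods f(8.9 | ·): I: 0.0400252; II: 0.221635.
Posterior ∝ prior × likelihood. Numerator for II: 0.56·0.221635 = 0.124115.
Normalizing constant: 0.44·0.0400252 + 0.56·0.221635 = 0.141726.
P(II | observation) = 0.124115 / 0.141726 = 0.875739.

0.876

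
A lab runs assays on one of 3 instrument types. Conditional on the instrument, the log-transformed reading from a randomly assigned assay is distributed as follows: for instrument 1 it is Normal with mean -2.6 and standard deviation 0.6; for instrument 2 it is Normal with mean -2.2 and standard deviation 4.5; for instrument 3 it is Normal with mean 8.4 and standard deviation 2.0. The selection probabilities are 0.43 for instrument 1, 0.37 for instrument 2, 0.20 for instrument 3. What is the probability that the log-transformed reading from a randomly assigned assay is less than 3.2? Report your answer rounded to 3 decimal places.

Conditional on each instrument, P(X < 3.2): 1: 1; 2: 0.88493; 3: 0.00466119.
By total probability, P(X < 3.2) = 0.43·1 + 0.37·0.88493 + 0.2·0.00466119 = 0.758356.

0.758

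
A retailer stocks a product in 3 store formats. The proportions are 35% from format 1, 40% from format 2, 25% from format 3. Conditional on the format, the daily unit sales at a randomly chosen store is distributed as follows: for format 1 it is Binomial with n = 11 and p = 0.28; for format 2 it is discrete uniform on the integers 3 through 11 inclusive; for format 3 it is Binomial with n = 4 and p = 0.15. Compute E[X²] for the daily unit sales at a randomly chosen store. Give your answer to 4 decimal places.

For each component E[X²] = Var + (mean)², giving 1: 11.704; 2: 55.6667; 3: 0.87.
Overall E[X²] = 0.35·11.704 + 0.4·55.6667 + 0.25·0.87 = 26.5806.

26.5806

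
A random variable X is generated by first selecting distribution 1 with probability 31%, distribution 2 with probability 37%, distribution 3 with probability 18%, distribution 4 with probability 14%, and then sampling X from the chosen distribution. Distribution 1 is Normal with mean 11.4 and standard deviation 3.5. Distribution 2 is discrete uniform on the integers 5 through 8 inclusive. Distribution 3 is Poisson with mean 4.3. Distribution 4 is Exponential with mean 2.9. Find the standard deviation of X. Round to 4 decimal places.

3.9946

Per component, 1: μ=11.4, E[X²]=142.21; 2: μ=6.5, E[X²]=43.5; 3: μ=4.3, E[X²]=22.79; 4: μ=2.9, E[X²]=16.82.
E[X] = 0.31·11.4 + 0.37·6.5 + 0.18·4.3 + 0.14·2.9 = 7.119.
E[X²] = 0.31·142.21 + 0.37·43.5 + 0.18·22.79 + 0.14·16.82 = 66.6371.
Var(X) = E[X²] − (E[X])² = 66.6371 − 50.6802 = 15.9569.
SD(X) = √15.9569 = 3.99461.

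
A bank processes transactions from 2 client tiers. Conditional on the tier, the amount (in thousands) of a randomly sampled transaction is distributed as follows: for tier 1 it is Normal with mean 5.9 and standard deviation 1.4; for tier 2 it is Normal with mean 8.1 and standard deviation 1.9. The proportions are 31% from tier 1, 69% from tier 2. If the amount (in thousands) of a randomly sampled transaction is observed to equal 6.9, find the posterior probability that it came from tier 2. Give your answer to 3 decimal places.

Likelihoods f(6.9 | ·): 1: 0.220797; 2: 0.172004.
Posterior ∝ prior × likelihood. Numerator for 2: 0.69·0.172004 = 0.118683.
Normalizing constant: 0.31·0.220797 + 0.69·0.172004 = 0.18713.
P(2 | observation) = 0.118683 / 0.18713 = 0.634227.

0.634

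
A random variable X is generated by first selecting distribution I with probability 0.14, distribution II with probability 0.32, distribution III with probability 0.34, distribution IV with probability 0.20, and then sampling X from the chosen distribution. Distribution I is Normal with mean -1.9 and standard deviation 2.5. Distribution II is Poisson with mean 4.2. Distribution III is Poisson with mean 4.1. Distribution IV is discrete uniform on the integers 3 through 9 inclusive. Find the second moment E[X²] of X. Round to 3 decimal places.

23.479

For each component E[X²] = Var + (mean)², giving I: 9.86; II: 21.84; III: 20.91; IV: 40.
Overall E[X²] = 0.14·9.86 + 0.32·21.84 + 0.34·20.91 + 0.2·40 = 23.4786.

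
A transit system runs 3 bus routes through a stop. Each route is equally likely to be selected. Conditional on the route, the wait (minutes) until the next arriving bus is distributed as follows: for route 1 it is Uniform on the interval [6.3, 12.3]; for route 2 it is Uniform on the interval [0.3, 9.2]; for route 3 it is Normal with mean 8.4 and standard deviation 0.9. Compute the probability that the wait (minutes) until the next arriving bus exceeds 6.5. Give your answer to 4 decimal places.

0.7509

Conditional on each route, P(X > 6.5): 1: 0.966667; 2: 0.303371; 3: 0.982619.
By total probability, P(X > 6.5) = 0.333333·0.966667 + 0.333333·0.303371 + 0.333333·0.982619 = 0.750885.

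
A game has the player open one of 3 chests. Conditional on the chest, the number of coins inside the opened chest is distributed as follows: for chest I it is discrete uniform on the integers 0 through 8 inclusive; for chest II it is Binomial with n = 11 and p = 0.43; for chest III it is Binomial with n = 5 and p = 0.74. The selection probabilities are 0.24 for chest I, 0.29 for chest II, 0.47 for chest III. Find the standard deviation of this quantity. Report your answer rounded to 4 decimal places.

Per component, I: μ=4, E[X²]=22.6667; II: μ=4.73, E[X²]=25.069; III: μ=3.7, E[X²]=14.652.
E[X] = 0.24·4 + 0.29·4.73 + 0.47·3.7 = 4.0707.
E[X²] = 0.24·22.6667 + 0.29·25.069 + 0.47·14.652 = 19.5964.
Var(X) = E[X²] − (E[X])² = 19.5964 − 16.5706 = 3.02585.
SD(X) = √3.02585 = 1.7395.

1.7395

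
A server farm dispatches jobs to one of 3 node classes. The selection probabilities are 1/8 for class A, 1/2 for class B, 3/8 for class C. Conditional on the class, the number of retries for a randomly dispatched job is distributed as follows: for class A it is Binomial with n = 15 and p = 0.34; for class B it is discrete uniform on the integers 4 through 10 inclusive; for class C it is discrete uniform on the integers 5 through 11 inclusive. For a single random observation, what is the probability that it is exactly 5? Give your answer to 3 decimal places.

0.152

Conditional on each class, P(X = 5): A: 0.213988; B: 0.142857; C: 0.142857.
By total probability, P(X = 5) = 0.125·0.213988 + 0.5·0.142857 + 0.375·0.142857 = 0.151748.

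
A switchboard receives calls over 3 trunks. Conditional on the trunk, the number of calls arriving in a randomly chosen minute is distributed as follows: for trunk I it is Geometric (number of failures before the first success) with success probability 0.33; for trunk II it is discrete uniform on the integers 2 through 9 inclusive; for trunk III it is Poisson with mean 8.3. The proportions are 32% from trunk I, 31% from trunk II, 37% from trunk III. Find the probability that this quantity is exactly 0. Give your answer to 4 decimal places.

Conditional on each trunk, P(X = 0): I: 0.33; II: 0; III: 0.000248517.
By total probability, P(X = 0) = 0.32·0.33 + 0.31·0 + 0.37·0.000248517 = 0.105692.

0.1057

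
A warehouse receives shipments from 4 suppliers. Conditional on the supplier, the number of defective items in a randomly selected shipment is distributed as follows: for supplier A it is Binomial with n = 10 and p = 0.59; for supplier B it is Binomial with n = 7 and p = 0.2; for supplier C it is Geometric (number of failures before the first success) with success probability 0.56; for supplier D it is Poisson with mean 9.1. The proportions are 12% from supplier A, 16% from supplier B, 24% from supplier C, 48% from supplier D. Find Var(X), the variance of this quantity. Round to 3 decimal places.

19.438

Per component, A: μ=5.9, E[X²]=37.229; B: μ=1.4, E[X²]=3.08; C: μ=0.785714, E[X²]=2.02041; D: μ=9.1, E[X²]=91.91.
E[X] = 0.12·5.9 + 0.16·1.4 + 0.24·0.785714 + 0.48·9.1 = 5.48857.
E[X²] = 0.12·37.229 + 0.16·3.08 + 0.24·2.02041 + 0.48·91.91 = 49.562.
Var(X) = E[X²] − (E[X])² = 49.562 − 30.1244 = 19.4376.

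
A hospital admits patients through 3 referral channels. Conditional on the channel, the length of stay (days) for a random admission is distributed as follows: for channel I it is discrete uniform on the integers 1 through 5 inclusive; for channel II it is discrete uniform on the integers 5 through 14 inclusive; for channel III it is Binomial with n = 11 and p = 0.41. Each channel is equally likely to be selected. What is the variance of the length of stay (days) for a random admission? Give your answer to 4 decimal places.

Per component, I: μ=3, E[X²]=11; II: μ=9.5, E[X²]=98.5; III: μ=4.51, E[X²]=23.001.
E[X] = 0.333333·3 + 0.333333·9.5 + 0.333333·4.51 = 5.67.
E[X²] = 0.333333·11 + 0.333333·98.5 + 0.333333·23.001 = 44.167.
Var(X) = E[X²] − (E[X])² = 44.167 − 32.1489 = 12.0181.

12.0181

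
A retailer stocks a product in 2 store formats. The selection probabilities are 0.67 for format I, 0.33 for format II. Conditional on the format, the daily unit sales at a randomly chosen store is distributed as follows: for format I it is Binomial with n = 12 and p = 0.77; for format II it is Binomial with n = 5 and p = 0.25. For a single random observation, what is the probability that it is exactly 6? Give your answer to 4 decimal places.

Conditional on each format, P(X = 6): I: 0.0285091; II: 0.
By total probability, P(X = 6) = 0.67·0.0285091 + 0.33·0 = 0.0191011.

0.0191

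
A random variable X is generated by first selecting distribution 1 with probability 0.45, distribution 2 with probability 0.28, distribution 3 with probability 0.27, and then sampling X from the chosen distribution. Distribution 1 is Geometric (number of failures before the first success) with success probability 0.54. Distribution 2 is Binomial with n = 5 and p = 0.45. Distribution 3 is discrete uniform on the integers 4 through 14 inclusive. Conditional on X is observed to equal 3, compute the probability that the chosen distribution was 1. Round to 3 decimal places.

Likelihoods P(X=3 | ·): 1: 0.0525614; 2: 0.275653; 3: 0.
Posterior ∝ prior × likelihood. Numerator for 1: 0.45·0.0525614 = 0.0236526.
Normalizing constant: 0.45·0.0525614 + 0.28·0.275653 + 0.27·0 = 0.100836.
P(1 | observation) = 0.0236526 / 0.100836 = 0.234567.

0.235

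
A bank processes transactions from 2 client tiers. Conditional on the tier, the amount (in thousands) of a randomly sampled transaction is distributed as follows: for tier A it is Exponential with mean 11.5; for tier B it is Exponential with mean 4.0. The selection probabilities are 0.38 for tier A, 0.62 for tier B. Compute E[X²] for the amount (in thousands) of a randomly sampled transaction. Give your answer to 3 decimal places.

120.350

For each component E[X²] = Var + (mean)², giving A: 264.5; B: 32.
Overall E[X²] = 0.38·264.5 + 0.62·32 = 120.35.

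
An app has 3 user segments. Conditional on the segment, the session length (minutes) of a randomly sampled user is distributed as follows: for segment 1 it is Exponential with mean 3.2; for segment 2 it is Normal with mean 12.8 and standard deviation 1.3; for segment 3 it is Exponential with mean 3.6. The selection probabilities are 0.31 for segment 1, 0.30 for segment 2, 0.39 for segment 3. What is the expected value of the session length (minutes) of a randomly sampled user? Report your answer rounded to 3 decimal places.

Component means — 1: 3.2; 2: 12.8; 3: 3.6.
E[X] = 0.31·3.2 + 0.3·12.8 + 0.39·3.6 = 6.236.

6.236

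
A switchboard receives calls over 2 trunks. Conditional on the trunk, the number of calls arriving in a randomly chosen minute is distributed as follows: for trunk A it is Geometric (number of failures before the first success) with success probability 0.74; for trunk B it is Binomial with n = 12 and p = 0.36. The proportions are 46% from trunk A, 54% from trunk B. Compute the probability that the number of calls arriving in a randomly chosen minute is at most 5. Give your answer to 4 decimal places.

Conditional on each trunk, P(X ≤ 5): A: 0.999691; B: 0.76476.
By total probability, P(X ≤ 5) = 0.46·0.999691 + 0.54·0.76476 = 0.872828.

0.8728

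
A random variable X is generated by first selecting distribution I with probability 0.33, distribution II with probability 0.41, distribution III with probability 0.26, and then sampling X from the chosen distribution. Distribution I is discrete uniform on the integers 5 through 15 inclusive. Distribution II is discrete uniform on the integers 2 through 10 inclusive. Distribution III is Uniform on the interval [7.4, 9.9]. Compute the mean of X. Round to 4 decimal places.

Component means — I: 10; II: 6; III: 8.65.
E[X] = 0.33·10 + 0.41·6 + 0.26·8.65 = 8.009.

8.0090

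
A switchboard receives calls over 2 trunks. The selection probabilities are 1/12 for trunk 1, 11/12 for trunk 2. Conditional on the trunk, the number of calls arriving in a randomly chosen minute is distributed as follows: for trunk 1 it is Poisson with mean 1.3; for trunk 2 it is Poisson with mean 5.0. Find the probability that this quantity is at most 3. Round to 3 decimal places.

Conditional on each trunk, P(X ≤ 3): 1: 0.956905; 2: 0.265026.
By total probability, P(X ≤ 3) = 0.0833333·0.956905 + 0.916667·0.265026 = 0.322682.

0.323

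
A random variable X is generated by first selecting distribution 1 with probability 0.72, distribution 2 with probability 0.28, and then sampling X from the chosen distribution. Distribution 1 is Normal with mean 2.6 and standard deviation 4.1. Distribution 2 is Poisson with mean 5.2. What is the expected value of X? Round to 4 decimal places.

3.3280

Component means — 1: 2.6; 2: 5.2.
E[X] = 0.72·2.6 + 0.28·5.2 = 3.328.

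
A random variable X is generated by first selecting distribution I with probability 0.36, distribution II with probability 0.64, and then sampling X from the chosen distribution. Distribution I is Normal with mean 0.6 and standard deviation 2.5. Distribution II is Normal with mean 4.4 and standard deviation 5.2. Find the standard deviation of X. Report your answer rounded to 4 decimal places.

Per component, I: μ=0.6, E[X²]=6.61; II: μ=4.4, E[X²]=46.4.
E[X] = 0.36·0.6 + 0.64·4.4 = 3.032.
E[X²] = 0.36·6.61 + 0.64·46.4 = 32.0756.
Var(X) = E[X²] − (E[X])² = 32.0756 − 9.19302 = 22.8826.
SD(X) = √22.8826 = 4.78357.

4.7836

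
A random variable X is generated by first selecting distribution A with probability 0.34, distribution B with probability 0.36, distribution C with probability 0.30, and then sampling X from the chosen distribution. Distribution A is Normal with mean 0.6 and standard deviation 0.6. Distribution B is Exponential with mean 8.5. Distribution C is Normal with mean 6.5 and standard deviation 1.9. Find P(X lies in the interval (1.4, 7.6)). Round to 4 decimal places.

0.4036

Conditional on each component, P(1.4 < X < 7.6): A: 0.0912112; B: 0.439175; C: 0.715053.
By total probability, P(1.4 < X < 7.6) = 0.34·0.0912112 + 0.36·0.439175 + 0.3·0.715053 = 0.403631.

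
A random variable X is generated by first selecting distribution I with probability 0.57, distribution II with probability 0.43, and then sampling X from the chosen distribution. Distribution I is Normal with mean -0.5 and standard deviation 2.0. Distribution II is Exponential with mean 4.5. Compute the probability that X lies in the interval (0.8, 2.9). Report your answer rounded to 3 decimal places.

Conditional on each component, P(0.8 < X < 2.9): I: 0.213281; II: 0.312174.
By total probability, P(0.8 < X < 2.9) = 0.57·0.213281 + 0.43·0.312174 = 0.255805.

0.256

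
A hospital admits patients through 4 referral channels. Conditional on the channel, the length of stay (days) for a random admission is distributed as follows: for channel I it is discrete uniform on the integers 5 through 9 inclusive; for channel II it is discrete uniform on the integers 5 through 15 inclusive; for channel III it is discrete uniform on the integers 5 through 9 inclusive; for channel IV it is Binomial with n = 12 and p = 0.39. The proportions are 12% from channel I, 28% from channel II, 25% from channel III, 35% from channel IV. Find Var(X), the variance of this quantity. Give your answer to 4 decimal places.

8.9422

Per component, I: μ=7, E[X²]=51; II: μ=10, E[X²]=110; III: μ=7, E[X²]=51; IV: μ=4.68, E[X²]=24.7572.
E[X] = 0.12·7 + 0.28·10 + 0.25·7 + 0.35·4.68 = 7.028.
E[X²] = 0.12·51 + 0.28·110 + 0.25·51 + 0.35·24.7572 = 58.335.
Var(X) = E[X²] − (E[X])² = 58.335 − 49.3928 = 8.94224.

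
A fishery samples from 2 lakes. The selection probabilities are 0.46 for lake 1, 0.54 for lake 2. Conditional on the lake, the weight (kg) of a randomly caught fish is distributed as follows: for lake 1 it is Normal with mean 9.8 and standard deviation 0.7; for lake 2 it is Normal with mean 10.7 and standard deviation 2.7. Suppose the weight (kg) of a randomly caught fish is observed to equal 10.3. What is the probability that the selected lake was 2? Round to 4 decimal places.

Likelihoods f(10.3 | ·): 1: 0.441593; 2: 0.146144.
Posterior ∝ prior × likelihood. Numerator for 2: 0.54·0.146144 = 0.0789176.
Normalizing constant: 0.46·0.441593 + 0.54·0.146144 = 0.282051.
P(2 | observation) = 0.0789176 / 0.282051 = 0.2798.

0.2798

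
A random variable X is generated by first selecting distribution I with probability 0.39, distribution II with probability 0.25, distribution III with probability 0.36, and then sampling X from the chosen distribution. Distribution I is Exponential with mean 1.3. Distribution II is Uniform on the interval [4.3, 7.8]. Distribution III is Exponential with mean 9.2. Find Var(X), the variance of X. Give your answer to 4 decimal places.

43.2399

Per component, I: μ=1.3, E[X²]=3.38; II: μ=6.05, E[X²]=37.6233; III: μ=9.2, E[X²]=169.28.
E[X] = 0.39·1.3 + 0.25·6.05 + 0.36·9.2 = 5.3315.
E[X²] = 0.39·3.38 + 0.25·37.6233 + 0.36·169.28 = 71.6648.
Var(X) = E[X²] − (E[X])² = 71.6648 − 28.4249 = 43.2399.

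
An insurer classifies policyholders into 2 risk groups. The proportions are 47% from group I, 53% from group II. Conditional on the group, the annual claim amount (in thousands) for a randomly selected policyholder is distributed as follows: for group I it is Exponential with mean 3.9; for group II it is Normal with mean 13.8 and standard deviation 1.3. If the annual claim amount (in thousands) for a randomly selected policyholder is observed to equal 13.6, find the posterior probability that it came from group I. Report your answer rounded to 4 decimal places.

0.0224

Likelihoods f(13.6 | ·): I: 0.00784283; II: 0.303268.
Posterior ∝ prior × likelihood. Numerator for I: 0.47·0.00784283 = 0.00368613.
Normalizing constant: 0.47·0.00784283 + 0.53·0.303268 = 0.164418.
P(I | observation) = 0.00368613 / 0.164418 = 0.0224192.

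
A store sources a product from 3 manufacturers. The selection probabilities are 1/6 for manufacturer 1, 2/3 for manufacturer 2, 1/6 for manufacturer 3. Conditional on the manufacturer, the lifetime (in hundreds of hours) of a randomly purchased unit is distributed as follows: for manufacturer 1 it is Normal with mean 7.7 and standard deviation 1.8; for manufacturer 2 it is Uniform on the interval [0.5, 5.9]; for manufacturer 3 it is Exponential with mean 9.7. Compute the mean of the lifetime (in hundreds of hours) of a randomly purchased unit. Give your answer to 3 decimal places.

5.033

Component means — 1: 7.7; 2: 3.2; 3: 9.7.
E[X] = 0.166667·7.7 + 0.666667·3.2 + 0.166667·9.7 = 5.03333.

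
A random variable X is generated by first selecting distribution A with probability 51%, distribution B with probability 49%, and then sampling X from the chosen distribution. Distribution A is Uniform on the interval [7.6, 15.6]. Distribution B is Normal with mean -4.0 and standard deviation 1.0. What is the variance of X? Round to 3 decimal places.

64.026

Per component, A: μ=11.6, E[X²]=139.893; B: μ=-4, E[X²]=17.
E[X] = 0.51·11.6 + 0.49·-4 = 3.956.
E[X²] = 0.51·139.893 + 0.49·17 = 79.6756.
Var(X) = E[X²] − (E[X])² = 79.6756 − 15.6499 = 64.0257.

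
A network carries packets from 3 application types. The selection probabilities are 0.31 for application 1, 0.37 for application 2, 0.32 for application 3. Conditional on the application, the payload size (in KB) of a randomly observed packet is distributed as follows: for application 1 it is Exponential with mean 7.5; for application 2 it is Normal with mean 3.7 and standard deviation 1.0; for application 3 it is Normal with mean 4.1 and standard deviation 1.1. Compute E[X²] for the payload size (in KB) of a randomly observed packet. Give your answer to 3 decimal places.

46.077

For each component E[X²] = Var + (mean)², giving 1: 112.5; 2: 14.69; 3: 18.02.
Overall E[X²] = 0.31·112.5 + 0.37·14.69 + 0.32·18.02 = 46.0767.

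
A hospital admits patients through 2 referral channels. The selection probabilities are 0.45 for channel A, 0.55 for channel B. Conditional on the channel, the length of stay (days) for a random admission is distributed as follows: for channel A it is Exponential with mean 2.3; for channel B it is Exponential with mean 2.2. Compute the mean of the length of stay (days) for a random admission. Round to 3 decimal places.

2.245

Component means — A: 2.3; B: 2.2.
E[X] = 0.45·2.3 + 0.55·2.2 = 2.245.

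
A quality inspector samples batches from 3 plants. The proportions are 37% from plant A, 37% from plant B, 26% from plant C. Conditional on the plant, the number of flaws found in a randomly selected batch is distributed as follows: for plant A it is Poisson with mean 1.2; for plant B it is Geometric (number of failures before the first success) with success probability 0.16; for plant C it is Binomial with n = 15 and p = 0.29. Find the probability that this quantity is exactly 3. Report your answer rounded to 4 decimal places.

Conditional on each plant, P(X = 3): A: 0.0867439; B: 0.0948326; C: 0.182098.
By total probability, P(X = 3) = 0.37·0.0867439 + 0.37·0.0948326 + 0.26·0.182098 = 0.114529.

0.1145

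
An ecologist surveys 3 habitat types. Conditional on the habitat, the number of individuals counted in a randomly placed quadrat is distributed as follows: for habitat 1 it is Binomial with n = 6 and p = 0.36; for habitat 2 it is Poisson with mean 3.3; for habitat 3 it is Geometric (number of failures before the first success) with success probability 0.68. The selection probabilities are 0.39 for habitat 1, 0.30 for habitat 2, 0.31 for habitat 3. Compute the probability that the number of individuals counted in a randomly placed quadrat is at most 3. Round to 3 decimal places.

Conditional on each habitat, P(X ≤ 3): 1: 0.871409; 2: 0.580338; 3: 0.989514.
By total probability, P(X ≤ 3) = 0.39·0.871409 + 0.3·0.580338 + 0.31·0.989514 = 0.8207.

0.821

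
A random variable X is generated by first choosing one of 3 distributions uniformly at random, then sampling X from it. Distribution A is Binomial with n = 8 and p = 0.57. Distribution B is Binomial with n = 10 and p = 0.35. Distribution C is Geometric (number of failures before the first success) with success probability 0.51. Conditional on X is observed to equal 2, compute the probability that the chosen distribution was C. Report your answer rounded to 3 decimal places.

0.344

Likelihoods P(X=2 | ·): A: 0.0575067; B: 0.175653; C: 0.122451.
Posterior ∝ prior × likelihood. Numerator for C: 0.333333·0.122451 = 0.040817.
Normalizing constant: 0.333333·0.0575067 + 0.333333·0.175653 + 0.333333·0.122451 = 0.118537.
P(C | observation) = 0.040817 / 0.118537 = 0.34434.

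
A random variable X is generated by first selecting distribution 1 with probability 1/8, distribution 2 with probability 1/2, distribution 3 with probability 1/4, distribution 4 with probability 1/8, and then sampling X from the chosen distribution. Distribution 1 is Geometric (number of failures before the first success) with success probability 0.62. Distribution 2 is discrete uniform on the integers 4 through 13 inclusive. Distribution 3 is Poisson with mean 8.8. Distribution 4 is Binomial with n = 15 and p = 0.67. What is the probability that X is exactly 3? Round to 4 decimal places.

0.0086

Conditional on each component, P(X = 3): 1: 0.0340206; 2: 0; 3: 0.0171201; 4: 0.000228246.
By total probability, P(X = 3) = 0.125·0.0340206 + 0.5·0 + 0.25·0.0171201 + 0.125·0.000228246 = 0.00856113.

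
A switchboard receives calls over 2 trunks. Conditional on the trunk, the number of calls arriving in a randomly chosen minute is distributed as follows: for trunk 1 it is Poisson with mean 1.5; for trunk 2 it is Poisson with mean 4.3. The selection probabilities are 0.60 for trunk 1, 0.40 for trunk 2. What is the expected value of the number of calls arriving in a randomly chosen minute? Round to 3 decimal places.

2.620

Component means — 1: 1.5; 2: 4.3.
E[X] = 0.6·1.5 + 0.4·4.3 = 2.62.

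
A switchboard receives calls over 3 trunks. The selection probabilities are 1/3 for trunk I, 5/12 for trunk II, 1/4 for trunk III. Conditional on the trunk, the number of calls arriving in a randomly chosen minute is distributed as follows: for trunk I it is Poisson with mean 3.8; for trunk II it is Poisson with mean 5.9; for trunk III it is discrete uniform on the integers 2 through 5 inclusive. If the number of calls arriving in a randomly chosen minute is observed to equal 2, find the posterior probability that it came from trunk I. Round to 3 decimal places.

Likelihoods P(X=2 | ·): I: 0.161517; II: 0.04768; III: 0.25.
Posterior ∝ prior × likelihood. Numerator for I: 0.333333·0.161517 = 0.053839.
Normalizing constant: 0.333333·0.161517 + 0.416667·0.04768 + 0.25·0.25 = 0.136206.
P(I | observation) = 0.053839 / 0.136206 = 0.395277.

0.395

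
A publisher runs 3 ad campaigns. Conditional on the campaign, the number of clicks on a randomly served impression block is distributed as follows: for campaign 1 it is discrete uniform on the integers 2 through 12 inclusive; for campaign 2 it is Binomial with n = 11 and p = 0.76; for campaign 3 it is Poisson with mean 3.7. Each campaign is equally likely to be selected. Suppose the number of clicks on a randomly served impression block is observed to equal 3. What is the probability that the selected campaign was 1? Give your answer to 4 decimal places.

Likelihoods P(X=3 | ·): 1: 0.0909091; 2: 0.000797287; 3: 0.20872.
Posterior ∝ prior × likelihood. Numerator for 1: 0.333333·0.0909091 = 0.030303.
Normalizing constant: 0.333333·0.0909091 + 0.333333·0.000797287 + 0.333333·0.20872 = 0.100142.
P(1 | observation) = 0.030303 / 0.100142 = 0.3026.

0.3026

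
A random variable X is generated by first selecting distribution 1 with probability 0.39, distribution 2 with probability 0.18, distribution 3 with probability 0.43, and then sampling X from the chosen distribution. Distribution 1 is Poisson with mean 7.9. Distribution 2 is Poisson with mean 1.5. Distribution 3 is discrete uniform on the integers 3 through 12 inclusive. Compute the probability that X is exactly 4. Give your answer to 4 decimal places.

Conditional on each component, P(X = 4): 1: 0.0601687; 2: 0.0470665; 3: 0.1.
By total probability, P(X = 4) = 0.39·0.0601687 + 0.18·0.0470665 + 0.43·0.1 = 0.0749378.

0.0749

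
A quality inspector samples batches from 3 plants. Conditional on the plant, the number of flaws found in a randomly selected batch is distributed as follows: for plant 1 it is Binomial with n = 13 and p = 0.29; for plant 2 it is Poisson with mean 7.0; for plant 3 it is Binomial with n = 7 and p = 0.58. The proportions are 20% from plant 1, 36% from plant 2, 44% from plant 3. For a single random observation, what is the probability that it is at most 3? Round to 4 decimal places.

0.2648

Conditional on each plant, P(X ≤ 3): 1: 0.452188; 2: 0.0817654; 3: 0.329412.
By total probability, P(X ≤ 3) = 0.2·0.452188 + 0.36·0.0817654 + 0.44·0.329412 = 0.264814.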